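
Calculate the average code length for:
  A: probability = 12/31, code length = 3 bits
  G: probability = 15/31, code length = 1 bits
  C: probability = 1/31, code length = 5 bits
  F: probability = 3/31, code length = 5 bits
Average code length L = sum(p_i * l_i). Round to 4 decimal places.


Weighted contributions p_i * l_i:
  A: (12/31) * 3 = 36/31
  G: (15/31) * 1 = 15/31
  C: (1/31) * 5 = 5/31
  F: (3/31) * 5 = 15/31
Sum = (36 + 15 + 5 + 15)/31 = 71/31

L = 71/31 = 2.2903 bits/symbol


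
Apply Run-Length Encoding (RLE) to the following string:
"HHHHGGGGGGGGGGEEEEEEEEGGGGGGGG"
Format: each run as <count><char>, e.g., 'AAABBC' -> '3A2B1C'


Scanning runs left to right:
  i=0: run of 'H' x 4 -> '4H'
  i=4: run of 'G' x 10 -> '10G'
  i=14: run of 'E' x 8 -> '8E'
  i=22: run of 'G' x 8 -> '8G'

RLE = 4H10G8E8G


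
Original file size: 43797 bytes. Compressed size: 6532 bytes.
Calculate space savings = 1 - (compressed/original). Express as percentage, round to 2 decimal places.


ratio = compressed/original = 6532/43797 = 0.149143
savings = 1 - ratio = 1 - 0.149143 = 0.850857
as a percentage: 0.850857 * 100 = 85.09%

Space savings = 1 - 6532/43797 = 85.09%


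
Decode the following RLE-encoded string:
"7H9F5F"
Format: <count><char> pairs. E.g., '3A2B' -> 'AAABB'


Expanding each <count><char> pair:
  7H -> 'HHHHHHH'
  9F -> 'FFFFFFFFF'
  5F -> 'FFFFF'

Decoded = HHHHHHHFFFFFFFFFFFFFF


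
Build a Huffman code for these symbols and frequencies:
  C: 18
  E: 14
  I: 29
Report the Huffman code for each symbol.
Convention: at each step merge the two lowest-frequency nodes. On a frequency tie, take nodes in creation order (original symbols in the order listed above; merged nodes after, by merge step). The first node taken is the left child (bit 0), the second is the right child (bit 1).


Huffman tree construction:
Step 1: Merge E(14) + C(18) = 32
Step 2: Merge I(29) + (E+C)(32) = 61
Read each symbol's code off the tree from the root (left child = 0, right child = 1).

Codes:
  C: 11 (length 2)
  E: 10 (length 2)
  I: 0 (length 1)
Average code length: 93/61 = 1.5246 bits/symbol


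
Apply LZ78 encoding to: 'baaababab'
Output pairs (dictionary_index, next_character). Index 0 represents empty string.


LZ78 encoding steps:
Dictionary: {0: ''}
Step 1: w='' (idx 0), next='b' -> output (0, 'b'), add 'b' as idx 1
Step 2: w='' (idx 0), next='a' -> output (0, 'a'), add 'a' as idx 2
Step 3: w='a' (idx 2), next='a' -> output (2, 'a'), add 'aa' as idx 3
Step 4: w='b' (idx 1), next='a' -> output (1, 'a'), add 'ba' as idx 4
Step 5: w='ba' (idx 4), next='b' -> output (4, 'b'), add 'bab' as idx 5


Encoded: [(0, 'b'), (0, 'a'), (2, 'a'), (1, 'a'), (4, 'b')]


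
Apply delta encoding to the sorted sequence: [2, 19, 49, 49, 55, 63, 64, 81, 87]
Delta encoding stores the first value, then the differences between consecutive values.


First value: 2
Deltas:
  19 - 2 = 17
  49 - 19 = 30
  49 - 49 = 0
  55 - 49 = 6
  63 - 55 = 8
  64 - 63 = 1
  81 - 64 = 17
  87 - 81 = 6


Delta encoded: [2, 17, 30, 0, 6, 8, 1, 17, 6]


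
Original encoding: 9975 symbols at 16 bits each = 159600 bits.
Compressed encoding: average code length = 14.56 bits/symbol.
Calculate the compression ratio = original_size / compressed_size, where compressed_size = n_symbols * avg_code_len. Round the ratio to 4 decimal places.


original_size = n_symbols * orig_bits = 9975 * 16 = 159600 bits
compressed_size = n_symbols * avg_code_len = 9975 * 14.56 = 145236.0 bits
ratio = original_size / compressed_size = 159600 / 145236.0 = 1.0989

Compression ratio = 1.0989


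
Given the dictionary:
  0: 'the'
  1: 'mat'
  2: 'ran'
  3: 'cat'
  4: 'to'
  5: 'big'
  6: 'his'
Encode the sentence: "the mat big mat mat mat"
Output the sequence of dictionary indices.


Look up each word in the dictionary:
  'the' -> 0
  'mat' -> 1
  'big' -> 5
  'mat' -> 1
  'mat' -> 1
  'mat' -> 1

Encoded: [0, 1, 5, 1, 1, 1]


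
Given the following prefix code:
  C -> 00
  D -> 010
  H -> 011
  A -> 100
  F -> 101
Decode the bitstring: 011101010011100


Decoding step by step:
Bits 011 -> H
Bits 101 -> F
Bits 010 -> D
Bits 011 -> H
Bits 100 -> A


Decoded message: HFDHA


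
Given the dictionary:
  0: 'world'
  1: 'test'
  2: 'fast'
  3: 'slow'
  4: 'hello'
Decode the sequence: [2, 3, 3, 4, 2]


Look up each index in the dictionary:
  2 -> 'fast'
  3 -> 'slow'
  3 -> 'slow'
  4 -> 'hello'
  2 -> 'fast'

Decoded: "fast slow slow hello fast"


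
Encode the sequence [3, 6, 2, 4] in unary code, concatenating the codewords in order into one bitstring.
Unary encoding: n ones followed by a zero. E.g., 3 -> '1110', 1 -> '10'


Encode each number as n ones followed by a terminating 0:
  3 -> 1110 (4 bits)
  6 -> 1111110 (7 bits)
  2 -> 110 (3 bits)
  4 -> 11110 (5 bits)
Total length = 4 + 7 + 3 + 5 = 19 bits.

Unary([3, 6, 2, 4]) = 1110111111011011110 (19 bits)


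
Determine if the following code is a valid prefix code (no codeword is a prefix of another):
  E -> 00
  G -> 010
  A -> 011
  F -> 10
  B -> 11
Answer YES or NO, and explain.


Checking each pair (does one codeword prefix another?):
  E='00' vs G='010': no prefix
  E='00' vs A='011': no prefix
  E='00' vs F='10': no prefix
  E='00' vs B='11': no prefix
  G='010' vs E='00': no prefix
  G='010' vs A='011': no prefix
  G='010' vs F='10': no prefix
  G='010' vs B='11': no prefix
  A='011' vs E='00': no prefix
  A='011' vs G='010': no prefix
  A='011' vs F='10': no prefix
  A='011' vs B='11': no prefix
  F='10' vs E='00': no prefix
  F='10' vs G='010': no prefix
  F='10' vs A='011': no prefix
  F='10' vs B='11': no prefix
  B='11' vs E='00': no prefix
  B='11' vs G='010': no prefix
  B='11' vs A='011': no prefix
  B='11' vs F='10': no prefix
No violation found over all pairs.

YES -- this is a valid prefix code. No codeword is a prefix of any other codeword.


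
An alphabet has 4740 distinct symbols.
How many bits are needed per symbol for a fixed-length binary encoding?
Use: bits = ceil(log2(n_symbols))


log2(4740) = 12.2107
Bracket: 2^12 = 4096 < 4740 <= 2^13 = 8192
So ceil(log2(4740)) = 13

bits = ceil(log2(4740)) = ceil(12.2107) = 13 bits


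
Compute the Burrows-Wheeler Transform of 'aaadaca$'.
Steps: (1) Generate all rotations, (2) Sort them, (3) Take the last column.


Rotations (sorted):
  0: $aaadaca -> last char: a
  1: a$aaadac -> last char: c
  2: aaadaca$ -> last char: $
  3: aadaca$a -> last char: a
  4: aca$aaad -> last char: d
  5: adaca$aa -> last char: a
  6: ca$aaada -> last char: a
  7: daca$aaa -> last char: a


BWT = ac$adaaa


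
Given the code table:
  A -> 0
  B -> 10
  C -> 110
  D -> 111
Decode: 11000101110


Decoding:
110 -> C
0 -> A
0 -> A
10 -> B
111 -> D
0 -> A


Result: CAABDA


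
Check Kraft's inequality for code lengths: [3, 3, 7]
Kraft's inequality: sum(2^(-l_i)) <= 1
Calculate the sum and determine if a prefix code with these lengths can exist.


Sum = 2^(-3) + 2^(-3) + 2^(-7)
    = 0.125 + 0.125 + 0.0078125
    = 33/128 = 0.2578125
Since 0.2578125 <= 1, Kraft's inequality IS satisfied.
A prefix code with these lengths CAN exist.

Kraft sum = 0.2578125. Satisfied.


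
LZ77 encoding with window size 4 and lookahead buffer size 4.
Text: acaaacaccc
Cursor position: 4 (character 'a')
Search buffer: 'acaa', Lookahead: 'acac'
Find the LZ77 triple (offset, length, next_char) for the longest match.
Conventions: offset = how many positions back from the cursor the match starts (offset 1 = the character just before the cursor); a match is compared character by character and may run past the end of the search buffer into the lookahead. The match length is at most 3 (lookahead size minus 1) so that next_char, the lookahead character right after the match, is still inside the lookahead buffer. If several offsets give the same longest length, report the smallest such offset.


Try each offset into the search buffer:
  offset=1 (pos 3, char 'a'): match length 1
  offset=2 (pos 2, char 'a'): match length 1
  offset=3 (pos 1, char 'c'): match length 0
  offset=4 (pos 0, char 'a'): match length 3
Longest match has length 3 at offset 4.
next_char = character at position 4 + 3 = 7 -> 'c'

Best match: offset=4, length=3 (matching 'aca' starting at position 0)
LZ77 triple: (4, 3, 'c')


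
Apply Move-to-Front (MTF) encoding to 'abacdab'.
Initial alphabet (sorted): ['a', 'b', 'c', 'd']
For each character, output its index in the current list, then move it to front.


MTF encoding:
'a': index 0 in ['a', 'b', 'c', 'd'] -> ['a', 'b', 'c', 'd']
'b': index 1 in ['a', 'b', 'c', 'd'] -> ['b', 'a', 'c', 'd']
'a': index 1 in ['b', 'a', 'c', 'd'] -> ['a', 'b', 'c', 'd']
'c': index 2 in ['a', 'b', 'c', 'd'] -> ['c', 'a', 'b', 'd']
'd': index 3 in ['c', 'a', 'b', 'd'] -> ['d', 'c', 'a', 'b']
'a': index 2 in ['d', 'c', 'a', 'b'] -> ['a', 'd', 'c', 'b']
'b': index 3 in ['a', 'd', 'c', 'b'] -> ['b', 'a', 'd', 'c']


Output: [0, 1, 1, 2, 3, 2, 3]


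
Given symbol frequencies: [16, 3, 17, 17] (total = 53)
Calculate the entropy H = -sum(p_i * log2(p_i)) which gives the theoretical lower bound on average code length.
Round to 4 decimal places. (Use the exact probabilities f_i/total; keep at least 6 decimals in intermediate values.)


Per-symbol terms -p_i * log2(p_i) with p_i = f_i/53:
  p = 16/53 = 0.301887: log2(p) = -1.727920, -p*log2(p) = 0.521636
  p = 3/53 = 0.056604: log2(p) = -4.142958, -p*log2(p) = 0.234507
  p = 17/53 = 0.320755: log2(p) = -1.640458, -p*log2(p) = 0.526185
  p = 17/53 = 0.320755: log2(p) = -1.640458, -p*log2(p) = 0.526185
H = 0.521636 + 0.234507 + 0.526185 + 0.526185 = 1.808513

H = 1.8085 bits/symbol


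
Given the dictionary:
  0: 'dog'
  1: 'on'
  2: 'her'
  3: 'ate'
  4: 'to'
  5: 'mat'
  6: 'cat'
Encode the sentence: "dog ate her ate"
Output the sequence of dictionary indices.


Look up each word in the dictionary:
  'dog' -> 0
  'ate' -> 3
  'her' -> 2
  'ate' -> 3

Encoded: [0, 3, 2, 3]


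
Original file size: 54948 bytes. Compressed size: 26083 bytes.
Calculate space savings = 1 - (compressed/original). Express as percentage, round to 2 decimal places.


ratio = compressed/original = 26083/54948 = 0.474685
savings = 1 - ratio = 1 - 0.474685 = 0.525315
as a percentage: 0.525315 * 100 = 52.53%

Space savings = 1 - 26083/54948 = 52.53%


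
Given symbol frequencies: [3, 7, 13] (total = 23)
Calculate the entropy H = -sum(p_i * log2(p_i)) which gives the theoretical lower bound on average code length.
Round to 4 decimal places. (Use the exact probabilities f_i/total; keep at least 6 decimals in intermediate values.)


Per-symbol terms -p_i * log2(p_i) with p_i = f_i/23:
  p = 3/23 = 0.130435: log2(p) = -2.938599, -p*log2(p) = 0.383296
  p = 7/23 = 0.304348: log2(p) = -1.716207, -p*log2(p) = 0.522324
  p = 13/23 = 0.565217: log2(p) = -0.823122, -p*log2(p) = 0.465243
H = 0.383296 + 0.522324 + 0.465243 = 1.370863

H = 1.3709 bits/symbol


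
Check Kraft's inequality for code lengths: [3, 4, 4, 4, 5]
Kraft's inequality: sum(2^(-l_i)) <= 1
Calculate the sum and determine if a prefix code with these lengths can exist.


Sum = 2^(-3) + 2^(-4) + 2^(-4) + 2^(-4) + 2^(-5)
    = 0.125 + 0.0625 + 0.0625 + 0.0625 + 0.03125
    = 11/32 = 0.34375
Since 0.34375 <= 1, Kraft's inequality IS satisfied.
A prefix code with these lengths CAN exist.

Kraft sum = 0.34375. Satisfied.


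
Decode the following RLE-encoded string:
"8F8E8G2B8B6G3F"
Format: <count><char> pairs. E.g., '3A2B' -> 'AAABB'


Expanding each <count><char> pair:
  8F -> 'FFFFFFFF'
  8E -> 'EEEEEEEE'
  8G -> 'GGGGGGGG'
  2B -> 'BB'
  8B -> 'BBBBBBBB'
  6G -> 'GGGGGG'
  3F -> 'FFF'

Decoded = FFFFFFFFEEEEEEEEGGGGGGGGBBBBBBBBBBGGGGGGFFF


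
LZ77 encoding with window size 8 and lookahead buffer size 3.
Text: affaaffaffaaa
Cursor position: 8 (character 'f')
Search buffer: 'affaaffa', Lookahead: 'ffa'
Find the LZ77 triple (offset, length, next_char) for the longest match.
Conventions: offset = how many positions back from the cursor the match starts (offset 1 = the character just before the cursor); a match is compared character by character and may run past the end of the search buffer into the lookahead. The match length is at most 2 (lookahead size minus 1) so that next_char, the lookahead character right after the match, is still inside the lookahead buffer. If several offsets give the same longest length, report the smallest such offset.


Try each offset into the search buffer:
  offset=1 (pos 7, char 'a'): match length 0
  offset=2 (pos 6, char 'f'): match length 1
  offset=3 (pos 5, char 'f'): match length 2
  offset=4 (pos 4, char 'a'): match length 0
  offset=5 (pos 3, char 'a'): match length 0
  offset=6 (pos 2, char 'f'): match length 1
  offset=7 (pos 1, char 'f'): match length 2
  offset=8 (pos 0, char 'a'): match length 0
Longest match has length 2, found at offsets 3, 7; take the smallest, offset 3.
next_char = character at position 8 + 2 = 10 -> 'a'

Best match: offset=3, length=2 (matching 'ff' starting at position 5)
LZ77 triple: (3, 2, 'a')


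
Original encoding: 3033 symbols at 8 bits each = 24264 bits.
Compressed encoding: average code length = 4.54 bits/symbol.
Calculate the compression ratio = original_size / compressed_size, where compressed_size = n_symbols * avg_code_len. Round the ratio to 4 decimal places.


original_size = n_symbols * orig_bits = 3033 * 8 = 24264 bits
compressed_size = n_symbols * avg_code_len = 3033 * 4.54 = 13769.82 bits
ratio = original_size / compressed_size = 24264 / 13769.82 = 1.7621

Compression ratio = 1.7621


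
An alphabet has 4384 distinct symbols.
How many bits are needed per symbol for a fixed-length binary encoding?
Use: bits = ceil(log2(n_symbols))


log2(4384) = 12.098
Bracket: 2^12 = 4096 < 4384 <= 2^13 = 8192
So ceil(log2(4384)) = 13

bits = ceil(log2(4384)) = ceil(12.098) = 13 bits


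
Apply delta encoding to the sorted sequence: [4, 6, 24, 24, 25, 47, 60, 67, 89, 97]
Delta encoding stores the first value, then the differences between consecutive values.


First value: 4
Deltas:
  6 - 4 = 2
  24 - 6 = 18
  24 - 24 = 0
  25 - 24 = 1
  47 - 25 = 22
  60 - 47 = 13
  67 - 60 = 7
  89 - 67 = 22
  97 - 89 = 8


Delta encoded: [4, 2, 18, 0, 1, 22, 13, 7, 22, 8]


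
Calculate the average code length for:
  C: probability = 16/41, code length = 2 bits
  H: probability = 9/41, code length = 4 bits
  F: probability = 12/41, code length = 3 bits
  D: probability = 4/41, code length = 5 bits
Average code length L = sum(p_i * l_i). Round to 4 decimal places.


Weighted contributions p_i * l_i:
  C: (16/41) * 2 = 32/41
  H: (9/41) * 4 = 36/41
  F: (12/41) * 3 = 36/41
  D: (4/41) * 5 = 20/41
Sum = (32 + 36 + 36 + 20)/41 = 124/41

L = 124/41 = 3.0244 bits/symbol


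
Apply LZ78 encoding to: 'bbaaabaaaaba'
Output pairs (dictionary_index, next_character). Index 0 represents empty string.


LZ78 encoding steps:
Dictionary: {0: ''}
Step 1: w='' (idx 0), next='b' -> output (0, 'b'), add 'b' as idx 1
Step 2: w='b' (idx 1), next='a' -> output (1, 'a'), add 'ba' as idx 2
Step 3: w='' (idx 0), next='a' -> output (0, 'a'), add 'a' as idx 3
Step 4: w='a' (idx 3), next='b' -> output (3, 'b'), add 'ab' as idx 4
Step 5: w='a' (idx 3), next='a' -> output (3, 'a'), add 'aa' as idx 5
Step 6: w='aa' (idx 5), next='b' -> output (5, 'b'), add 'aab' as idx 6
Step 7: w='a' (idx 3), end of input -> output (3, '')


Encoded: [(0, 'b'), (1, 'a'), (0, 'a'), (3, 'b'), (3, 'a'), (5, 'b'), (3, '')]


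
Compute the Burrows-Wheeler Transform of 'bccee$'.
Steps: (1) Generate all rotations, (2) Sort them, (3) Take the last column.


Rotations (sorted):
  0: $bccee -> last char: e
  1: bccee$ -> last char: $
  2: ccee$b -> last char: b
  3: cee$bc -> last char: c
  4: e$bcce -> last char: e
  5: ee$bcc -> last char: c


BWT = e$bcec


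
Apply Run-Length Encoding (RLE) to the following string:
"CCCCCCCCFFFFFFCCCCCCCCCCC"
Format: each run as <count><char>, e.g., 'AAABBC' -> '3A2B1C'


Scanning runs left to right:
  i=0: run of 'C' x 8 -> '8C'
  i=8: run of 'F' x 6 -> '6F'
  i=14: run of 'C' x 11 -> '11C'

RLE = 8C6F11C


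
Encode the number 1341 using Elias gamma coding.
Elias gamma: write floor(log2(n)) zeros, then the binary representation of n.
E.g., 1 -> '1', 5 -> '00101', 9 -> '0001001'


num_bits = floor(log2(1341)) + 1 = 11
leading_zeros = num_bits - 1 = 10
binary(1341) = 10100111101

Elias gamma(1341) = '0000000000' + '10100111101' = 000000000010100111101 (21 bits)


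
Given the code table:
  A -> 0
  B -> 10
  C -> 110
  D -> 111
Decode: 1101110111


Decoding:
110 -> C
111 -> D
0 -> A
111 -> D


Result: CDAD


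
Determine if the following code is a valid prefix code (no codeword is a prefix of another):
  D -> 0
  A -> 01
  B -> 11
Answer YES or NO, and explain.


Checking each pair (does one codeword prefix another?):
  D='0' vs A='01': prefix -- VIOLATION

NO -- this is NOT a valid prefix code. D (0) is a prefix of A (01).


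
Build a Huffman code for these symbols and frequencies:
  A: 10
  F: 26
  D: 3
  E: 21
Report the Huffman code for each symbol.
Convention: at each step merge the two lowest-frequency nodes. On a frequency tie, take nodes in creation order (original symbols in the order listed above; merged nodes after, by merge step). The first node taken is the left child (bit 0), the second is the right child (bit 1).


Huffman tree construction:
Step 1: Merge D(3) + A(10) = 13
Step 2: Merge (D+A)(13) + E(21) = 34
Step 3: Merge F(26) + ((D+A)+E)(34) = 60
Read each symbol's code off the tree from the root (left child = 0, right child = 1).

Codes:
  A: 101 (length 3)
  F: 0 (length 1)
  D: 100 (length 3)
  E: 11 (length 2)
Average code length: 107/60 = 1.7833 bits/symbol


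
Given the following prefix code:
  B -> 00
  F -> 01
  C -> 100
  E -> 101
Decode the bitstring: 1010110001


Decoding step by step:
Bits 101 -> E
Bits 01 -> F
Bits 100 -> C
Bits 01 -> F


Decoded message: EFCF


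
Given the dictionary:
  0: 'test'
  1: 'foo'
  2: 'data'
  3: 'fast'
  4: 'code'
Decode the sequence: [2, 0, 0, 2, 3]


Look up each index in the dictionary:
  2 -> 'data'
  0 -> 'test'
  0 -> 'test'
  2 -> 'data'
  3 -> 'fast'

Decoded: "data test test data fast"


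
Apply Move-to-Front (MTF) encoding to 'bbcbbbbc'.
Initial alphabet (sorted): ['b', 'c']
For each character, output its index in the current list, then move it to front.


MTF encoding:
'b': index 0 in ['b', 'c'] -> ['b', 'c']
'b': index 0 in ['b', 'c'] -> ['b', 'c']
'c': index 1 in ['b', 'c'] -> ['c', 'b']
'b': index 1 in ['c', 'b'] -> ['b', 'c']
'b': index 0 in ['b', 'c'] -> ['b', 'c']
'b': index 0 in ['b', 'c'] -> ['b', 'c']
'b': index 0 in ['b', 'c'] -> ['b', 'c']
'c': index 1 in ['b', 'c'] -> ['c', 'b']


Output: [0, 0, 1, 1, 0, 0, 0, 1]


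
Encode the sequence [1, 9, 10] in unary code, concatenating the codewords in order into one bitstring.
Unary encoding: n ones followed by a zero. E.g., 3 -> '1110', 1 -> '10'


Encode each number as n ones followed by a terminating 0:
  1 -> 10 (2 bits)
  9 -> 1111111110 (10 bits)
  10 -> 11111111110 (11 bits)
Total length = 2 + 10 + 11 = 23 bits.

Unary([1, 9, 10]) = 10111111111011111111110 (23 bits)


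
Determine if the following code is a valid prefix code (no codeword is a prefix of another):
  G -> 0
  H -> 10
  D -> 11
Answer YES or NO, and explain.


Checking each pair (does one codeword prefix another?):
  G='0' vs H='10': no prefix
  G='0' vs D='11': no prefix
  H='10' vs G='0': no prefix
  H='10' vs D='11': no prefix
  D='11' vs G='0': no prefix
  D='11' vs H='10': no prefix
No violation found over all pairs.

YES -- this is a valid prefix code. No codeword is a prefix of any other codeword.


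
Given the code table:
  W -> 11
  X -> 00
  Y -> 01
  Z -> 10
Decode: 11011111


Decoding:
11 -> W
01 -> Y
11 -> W
11 -> W


Result: WYWW


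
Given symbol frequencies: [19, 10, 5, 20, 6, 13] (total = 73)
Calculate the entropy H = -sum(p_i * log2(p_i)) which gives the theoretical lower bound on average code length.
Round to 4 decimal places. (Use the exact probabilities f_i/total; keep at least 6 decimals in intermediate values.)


Per-symbol terms -p_i * log2(p_i) with p_i = f_i/73:
  p = 19/73 = 0.260274: log2(p) = -1.941897, -p*log2(p) = 0.505425
  p = 10/73 = 0.136986: log2(p) = -2.867896, -p*log2(p) = 0.392863
  p = 5/73 = 0.068493: log2(p) = -3.867896, -p*log2(p) = 0.264924
  p = 20/73 = 0.273973: log2(p) = -1.867896, -p*log2(p) = 0.511752
  p = 6/73 = 0.082192: log2(p) = -3.604862, -p*log2(p) = 0.296290
  p = 13/73 = 0.178082: log2(p) = -2.489385, -p*log2(p) = 0.443315
H = 0.505425 + 0.392863 + 0.264924 + 0.511752 + 0.296290 + 0.443315 = 2.414569

H = 2.4146 bits/symbol


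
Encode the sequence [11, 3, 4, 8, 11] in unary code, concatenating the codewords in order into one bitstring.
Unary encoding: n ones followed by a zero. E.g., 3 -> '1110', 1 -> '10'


Encode each number as n ones followed by a terminating 0:
  11 -> 111111111110 (12 bits)
  3 -> 1110 (4 bits)
  4 -> 11110 (5 bits)
  8 -> 111111110 (9 bits)
  11 -> 111111111110 (12 bits)
Total length = 12 + 4 + 5 + 9 + 12 = 42 bits.

Unary([11, 3, 4, 8, 11]) = 111111111110111011110111111110111111111110 (42 bits)


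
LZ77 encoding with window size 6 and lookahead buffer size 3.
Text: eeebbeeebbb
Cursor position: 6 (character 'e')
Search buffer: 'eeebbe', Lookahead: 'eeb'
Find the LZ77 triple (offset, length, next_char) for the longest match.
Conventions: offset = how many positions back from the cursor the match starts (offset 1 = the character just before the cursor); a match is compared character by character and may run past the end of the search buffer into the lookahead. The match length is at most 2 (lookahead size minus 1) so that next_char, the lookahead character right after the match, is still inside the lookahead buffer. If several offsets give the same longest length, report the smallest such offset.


Try each offset into the search buffer:
  offset=1 (pos 5, char 'e'): match length 2
  offset=2 (pos 4, char 'b'): match length 0
  offset=3 (pos 3, char 'b'): match length 0
  offset=4 (pos 2, char 'e'): match length 1
  offset=5 (pos 1, char 'e'): match length 2
  offset=6 (pos 0, char 'e'): match length 2
Longest match has length 2, found at offsets 1, 5, 6; take the smallest, offset 1.
next_char = character at position 6 + 2 = 8 -> 'b'

Best match: offset=1, length=2 (matching 'ee' starting at position 5)
LZ77 triple: (1, 2, 'b')


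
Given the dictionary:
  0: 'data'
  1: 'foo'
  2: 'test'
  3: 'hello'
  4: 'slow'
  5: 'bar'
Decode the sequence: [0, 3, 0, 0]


Look up each index in the dictionary:
  0 -> 'data'
  3 -> 'hello'
  0 -> 'data'
  0 -> 'data'

Decoded: "data hello data data"


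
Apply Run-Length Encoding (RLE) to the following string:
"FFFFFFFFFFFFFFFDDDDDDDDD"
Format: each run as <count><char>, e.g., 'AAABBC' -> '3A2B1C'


Scanning runs left to right:
  i=0: run of 'F' x 15 -> '15F'
  i=15: run of 'D' x 9 -> '9D'

RLE = 15F9D


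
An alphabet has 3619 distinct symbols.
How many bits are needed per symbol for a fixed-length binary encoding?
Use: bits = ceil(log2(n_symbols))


log2(3619) = 11.8214
Bracket: 2^11 = 2048 < 3619 <= 2^12 = 4096
So ceil(log2(3619)) = 12

bits = ceil(log2(3619)) = ceil(11.8214) = 12 bits


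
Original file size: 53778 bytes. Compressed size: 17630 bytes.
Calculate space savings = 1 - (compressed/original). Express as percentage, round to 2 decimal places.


ratio = compressed/original = 17630/53778 = 0.327829
savings = 1 - ratio = 1 - 0.327829 = 0.672171
as a percentage: 0.672171 * 100 = 67.22%

Space savings = 1 - 17630/53778 = 67.22%


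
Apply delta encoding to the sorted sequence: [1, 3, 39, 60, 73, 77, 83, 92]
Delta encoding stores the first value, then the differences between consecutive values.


First value: 1
Deltas:
  3 - 1 = 2
  39 - 3 = 36
  60 - 39 = 21
  73 - 60 = 13
  77 - 73 = 4
  83 - 77 = 6
  92 - 83 = 9


Delta encoded: [1, 2, 36, 21, 13, 4, 6, 9]


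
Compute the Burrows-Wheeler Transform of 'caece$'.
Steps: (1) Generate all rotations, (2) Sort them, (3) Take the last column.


Rotations (sorted):
  0: $caece -> last char: e
  1: aece$c -> last char: c
  2: caece$ -> last char: $
  3: ce$cae -> last char: e
  4: e$caec -> last char: c
  5: ece$ca -> last char: a


BWT = ec$eca


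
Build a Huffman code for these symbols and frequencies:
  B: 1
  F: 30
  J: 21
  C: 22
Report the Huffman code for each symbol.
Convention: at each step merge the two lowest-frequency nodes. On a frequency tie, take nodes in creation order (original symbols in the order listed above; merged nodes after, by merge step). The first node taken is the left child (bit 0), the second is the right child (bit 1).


Huffman tree construction:
Step 1: Merge B(1) + J(21) = 22
Step 2: Merge C(22) + (B+J)(22) = 44
Step 3: Merge F(30) + (C+(B+J))(44) = 74
Read each symbol's code off the tree from the root (left child = 0, right child = 1).

Codes:
  B: 110 (length 3)
  F: 0 (length 1)
  J: 111 (length 3)
  C: 10 (length 2)
Average code length: 140/74 = 1.8919 bits/symbol


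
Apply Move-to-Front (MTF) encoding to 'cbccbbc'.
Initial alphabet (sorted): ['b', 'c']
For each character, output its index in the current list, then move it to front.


MTF encoding:
'c': index 1 in ['b', 'c'] -> ['c', 'b']
'b': index 1 in ['c', 'b'] -> ['b', 'c']
'c': index 1 in ['b', 'c'] -> ['c', 'b']
'c': index 0 in ['c', 'b'] -> ['c', 'b']
'b': index 1 in ['c', 'b'] -> ['b', 'c']
'b': index 0 in ['b', 'c'] -> ['b', 'c']
'c': index 1 in ['b', 'c'] -> ['c', 'b']


Output: [1, 1, 1, 0, 1, 0, 1]


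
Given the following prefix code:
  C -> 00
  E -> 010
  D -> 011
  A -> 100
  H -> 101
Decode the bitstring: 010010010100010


Decoding step by step:
Bits 010 -> E
Bits 010 -> E
Bits 010 -> E
Bits 100 -> A
Bits 010 -> E


Decoded message: EEEAE


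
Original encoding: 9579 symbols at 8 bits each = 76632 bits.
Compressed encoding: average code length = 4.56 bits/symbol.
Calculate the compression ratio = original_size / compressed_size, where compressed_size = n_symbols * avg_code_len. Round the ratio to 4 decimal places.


original_size = n_symbols * orig_bits = 9579 * 8 = 76632 bits
compressed_size = n_symbols * avg_code_len = 9579 * 4.56 = 43680.24 bits
ratio = original_size / compressed_size = 76632 / 43680.24 = 1.7544

Compression ratio = 1.7544


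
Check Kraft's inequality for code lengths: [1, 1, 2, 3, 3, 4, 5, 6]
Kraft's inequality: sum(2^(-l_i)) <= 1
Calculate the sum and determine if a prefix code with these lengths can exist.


Sum = 2^(-1) + 2^(-1) + 2^(-2) + 2^(-3) + 2^(-3) + 2^(-4) + 2^(-5) + 2^(-6)
    = 0.5 + 0.5 + 0.25 + 0.125 + 0.125 + 0.0625 + 0.03125 + 0.015625
    = 103/64 = 1.609375
Since 1.609375 > 1, Kraft's inequality is NOT satisfied.
A prefix code with these lengths CANNOT exist.

Kraft sum = 1.609375. Not satisfied.


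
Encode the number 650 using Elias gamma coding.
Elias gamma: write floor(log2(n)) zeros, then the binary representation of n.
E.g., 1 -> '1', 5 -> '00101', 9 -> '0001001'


num_bits = floor(log2(650)) + 1 = 10
leading_zeros = num_bits - 1 = 9
binary(650) = 1010001010

Elias gamma(650) = '000000000' + '1010001010' = 0000000001010001010 (19 bits)


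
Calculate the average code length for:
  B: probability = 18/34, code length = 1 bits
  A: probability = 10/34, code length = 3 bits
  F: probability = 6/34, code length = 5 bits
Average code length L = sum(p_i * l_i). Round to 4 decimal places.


Weighted contributions p_i * l_i:
  B: (18/34) * 1 = 18/34
  A: (10/34) * 3 = 30/34
  F: (6/34) * 5 = 30/34
Sum = (18 + 30 + 30)/34 = 78/34

L = 78/34 = 2.2941 bits/symbol


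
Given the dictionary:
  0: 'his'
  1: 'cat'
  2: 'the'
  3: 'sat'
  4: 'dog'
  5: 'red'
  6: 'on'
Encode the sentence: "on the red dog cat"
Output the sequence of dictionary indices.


Look up each word in the dictionary:
  'on' -> 6
  'the' -> 2
  'red' -> 5
  'dog' -> 4
  'cat' -> 1

Encoded: [6, 2, 5, 4, 1]


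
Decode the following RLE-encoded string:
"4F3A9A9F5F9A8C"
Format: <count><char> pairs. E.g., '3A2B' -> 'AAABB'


Expanding each <count><char> pair:
  4F -> 'FFFF'
  3A -> 'AAA'
  9A -> 'AAAAAAAAA'
  9F -> 'FFFFFFFFF'
  5F -> 'FFFFF'
  9A -> 'AAAAAAAAA'
  8C -> 'CCCCCCCC'

Decoded = FFFFAAAAAAAAAAAAFFFFFFFFFFFFFFAAAAAAAAACCCCCCCC


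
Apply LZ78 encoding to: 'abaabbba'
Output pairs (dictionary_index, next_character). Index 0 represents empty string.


LZ78 encoding steps:
Dictionary: {0: ''}
Step 1: w='' (idx 0), next='a' -> output (0, 'a'), add 'a' as idx 1
Step 2: w='' (idx 0), next='b' -> output (0, 'b'), add 'b' as idx 2
Step 3: w='a' (idx 1), next='a' -> output (1, 'a'), add 'aa' as idx 3
Step 4: w='b' (idx 2), next='b' -> output (2, 'b'), add 'bb' as idx 4
Step 5: w='b' (idx 2), next='a' -> output (2, 'a'), add 'ba' as idx 5


Encoded: [(0, 'a'), (0, 'b'), (1, 'a'), (2, 'b'), (2, 'a')]


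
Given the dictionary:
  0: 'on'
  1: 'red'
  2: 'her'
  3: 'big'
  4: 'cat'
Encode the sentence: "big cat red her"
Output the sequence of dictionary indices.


Look up each word in the dictionary:
  'big' -> 3
  'cat' -> 4
  'red' -> 1
  'her' -> 2

Encoded: [3, 4, 1, 2]


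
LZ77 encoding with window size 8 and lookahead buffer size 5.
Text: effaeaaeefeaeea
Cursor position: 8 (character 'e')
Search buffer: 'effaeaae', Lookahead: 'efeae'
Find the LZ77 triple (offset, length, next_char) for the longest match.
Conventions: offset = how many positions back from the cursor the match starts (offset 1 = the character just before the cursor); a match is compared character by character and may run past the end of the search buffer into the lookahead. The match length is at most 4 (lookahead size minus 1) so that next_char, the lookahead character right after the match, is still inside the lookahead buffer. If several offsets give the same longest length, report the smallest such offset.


Try each offset into the search buffer:
  offset=1 (pos 7, char 'e'): match length 1
  offset=2 (pos 6, char 'a'): match length 0
  offset=3 (pos 5, char 'a'): match length 0
  offset=4 (pos 4, char 'e'): match length 1
  offset=5 (pos 3, char 'a'): match length 0
  offset=6 (pos 2, char 'f'): match length 0
  offset=7 (pos 1, char 'f'): match length 0
  offset=8 (pos 0, char 'e'): match length 2
Longest match has length 2 at offset 8.
next_char = character at position 8 + 2 = 10 -> 'e'

Best match: offset=8, length=2 (matching 'ef' starting at position 0)
LZ77 triple: (8, 2, 'e')


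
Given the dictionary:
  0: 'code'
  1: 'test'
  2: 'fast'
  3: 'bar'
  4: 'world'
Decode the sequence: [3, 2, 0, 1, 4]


Look up each index in the dictionary:
  3 -> 'bar'
  2 -> 'fast'
  0 -> 'code'
  1 -> 'test'
  4 -> 'world'

Decoded: "bar fast code test world"


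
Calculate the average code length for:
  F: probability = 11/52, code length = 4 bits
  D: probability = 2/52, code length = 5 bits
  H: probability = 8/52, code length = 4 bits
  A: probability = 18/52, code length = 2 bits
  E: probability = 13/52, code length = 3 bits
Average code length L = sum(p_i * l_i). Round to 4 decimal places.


Weighted contributions p_i * l_i:
  F: (11/52) * 4 = 44/52
  D: (2/52) * 5 = 10/52
  H: (8/52) * 4 = 32/52
  A: (18/52) * 2 = 36/52
  E: (13/52) * 3 = 39/52
Sum = (44 + 10 + 32 + 36 + 39)/52 = 161/52

L = 161/52 = 3.0962 bits/symbol


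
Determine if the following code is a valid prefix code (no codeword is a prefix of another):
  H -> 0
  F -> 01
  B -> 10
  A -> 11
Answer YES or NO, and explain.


Checking each pair (does one codeword prefix another?):
  H='0' vs F='01': prefix -- VIOLATION

NO -- this is NOT a valid prefix code. H (0) is a prefix of F (01).


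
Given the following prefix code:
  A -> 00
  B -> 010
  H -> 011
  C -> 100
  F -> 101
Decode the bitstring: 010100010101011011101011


Decoding step by step:
Bits 010 -> B
Bits 100 -> C
Bits 010 -> B
Bits 101 -> F
Bits 011 -> H
Bits 011 -> H
Bits 101 -> F
Bits 011 -> H


Decoded message: BCBFHHFH


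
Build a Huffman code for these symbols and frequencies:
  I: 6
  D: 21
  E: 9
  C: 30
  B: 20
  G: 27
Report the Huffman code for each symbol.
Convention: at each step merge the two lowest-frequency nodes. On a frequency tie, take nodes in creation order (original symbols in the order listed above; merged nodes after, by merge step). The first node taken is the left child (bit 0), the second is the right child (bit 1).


Huffman tree construction:
Step 1: Merge I(6) + E(9) = 15
Step 2: Merge (I+E)(15) + B(20) = 35
Step 3: Merge D(21) + G(27) = 48
Step 4: Merge C(30) + ((I+E)+B)(35) = 65
Step 5: Merge (D+G)(48) + (C+((I+E)+B))(65) = 113
Read each symbol's code off the tree from the root (left child = 0, right child = 1).

Codes:
  I: 1100 (length 4)
  D: 00 (length 2)
  E: 1101 (length 4)
  C: 10 (length 2)
  B: 111 (length 3)
  G: 01 (length 2)
Average code length: 276/113 = 2.4425 bits/symbol


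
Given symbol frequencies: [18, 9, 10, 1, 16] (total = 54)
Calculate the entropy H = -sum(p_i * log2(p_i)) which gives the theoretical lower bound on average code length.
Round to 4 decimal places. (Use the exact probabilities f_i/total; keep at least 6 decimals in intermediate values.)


Per-symbol terms -p_i * log2(p_i) with p_i = f_i/54:
  p = 18/54 = 0.333333: log2(p) = -1.584963, -p*log2(p) = 0.528321
  p = 9/54 = 0.166667: log2(p) = -2.584963, -p*log2(p) = 0.430827
  p = 10/54 = 0.185185: log2(p) = -2.432959, -p*log2(p) = 0.450548
  p = 1/54 = 0.018519: log2(p) = -5.754888, -p*log2(p) = 0.106572
  p = 16/54 = 0.296296: log2(p) = -1.754888, -p*log2(p) = 0.519967
H = 0.528321 + 0.430827 + 0.450548 + 0.106572 + 0.519967 = 2.036235

H = 2.0362 bits/symbol


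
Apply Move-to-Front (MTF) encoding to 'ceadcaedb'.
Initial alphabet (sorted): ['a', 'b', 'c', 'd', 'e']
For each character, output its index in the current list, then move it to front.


MTF encoding:
'c': index 2 in ['a', 'b', 'c', 'd', 'e'] -> ['c', 'a', 'b', 'd', 'e']
'e': index 4 in ['c', 'a', 'b', 'd', 'e'] -> ['e', 'c', 'a', 'b', 'd']
'a': index 2 in ['e', 'c', 'a', 'b', 'd'] -> ['a', 'e', 'c', 'b', 'd']
'd': index 4 in ['a', 'e', 'c', 'b', 'd'] -> ['d', 'a', 'e', 'c', 'b']
'c': index 3 in ['d', 'a', 'e', 'c', 'b'] -> ['c', 'd', 'a', 'e', 'b']
'a': index 2 in ['c', 'd', 'a', 'e', 'b'] -> ['a', 'c', 'd', 'e', 'b']
'e': index 3 in ['a', 'c', 'd', 'e', 'b'] -> ['e', 'a', 'c', 'd', 'b']
'd': index 3 in ['e', 'a', 'c', 'd', 'b'] -> ['d', 'e', 'a', 'c', 'b']
'b': index 4 in ['d', 'e', 'a', 'c', 'b'] -> ['b', 'd', 'e', 'a', 'c']


Output: [2, 4, 2, 4, 3, 2, 3, 3, 4]


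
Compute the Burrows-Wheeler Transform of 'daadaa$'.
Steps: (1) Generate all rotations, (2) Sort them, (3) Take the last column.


Rotations (sorted):
  0: $daadaa -> last char: a
  1: a$daada -> last char: a
  2: aa$daad -> last char: d
  3: aadaa$d -> last char: d
  4: adaa$da -> last char: a
  5: daa$daa -> last char: a
  6: daadaa$ -> last char: $


BWT = aaddaa$


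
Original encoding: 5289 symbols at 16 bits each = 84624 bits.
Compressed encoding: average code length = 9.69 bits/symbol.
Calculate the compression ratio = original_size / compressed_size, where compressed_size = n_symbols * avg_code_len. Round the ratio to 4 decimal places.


original_size = n_symbols * orig_bits = 5289 * 16 = 84624 bits
compressed_size = n_symbols * avg_code_len = 5289 * 9.69 = 51250.41 bits
ratio = original_size / compressed_size = 84624 / 51250.41 = 1.6512

Compression ratio = 1.6512


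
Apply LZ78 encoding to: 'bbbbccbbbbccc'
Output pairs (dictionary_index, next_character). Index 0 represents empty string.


LZ78 encoding steps:
Dictionary: {0: ''}
Step 1: w='' (idx 0), next='b' -> output (0, 'b'), add 'b' as idx 1
Step 2: w='b' (idx 1), next='b' -> output (1, 'b'), add 'bb' as idx 2
Step 3: w='b' (idx 1), next='c' -> output (1, 'c'), add 'bc' as idx 3
Step 4: w='' (idx 0), next='c' -> output (0, 'c'), add 'c' as idx 4
Step 5: w='bb' (idx 2), next='b' -> output (2, 'b'), add 'bbb' as idx 5
Step 6: w='bc' (idx 3), next='c' -> output (3, 'c'), add 'bcc' as idx 6
Step 7: w='c' (idx 4), end of input -> output (4, '')


Encoded: [(0, 'b'), (1, 'b'), (1, 'c'), (0, 'c'), (2, 'b'), (3, 'c'), (4, '')]


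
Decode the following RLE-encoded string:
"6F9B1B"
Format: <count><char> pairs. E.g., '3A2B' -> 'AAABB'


Expanding each <count><char> pair:
  6F -> 'FFFFFF'
  9B -> 'BBBBBBBBB'
  1B -> 'B'

Decoded = FFFFFFBBBBBBBBBB


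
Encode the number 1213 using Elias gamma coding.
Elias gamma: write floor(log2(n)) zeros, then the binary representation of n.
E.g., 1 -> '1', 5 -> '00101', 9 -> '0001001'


num_bits = floor(log2(1213)) + 1 = 11
leading_zeros = num_bits - 1 = 10
binary(1213) = 10010111101

Elias gamma(1213) = '0000000000' + '10010111101' = 000000000010010111101 (21 bits)


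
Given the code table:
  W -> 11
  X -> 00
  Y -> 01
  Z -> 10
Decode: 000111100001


Decoding:
00 -> X
01 -> Y
11 -> W
10 -> Z
00 -> X
01 -> Y


Result: XYWZXY


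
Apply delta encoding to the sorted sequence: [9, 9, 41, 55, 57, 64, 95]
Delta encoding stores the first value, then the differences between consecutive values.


First value: 9
Deltas:
  9 - 9 = 0
  41 - 9 = 32
  55 - 41 = 14
  57 - 55 = 2
  64 - 57 = 7
  95 - 64 = 31


Delta encoded: [9, 0, 32, 14, 2, 7, 31]


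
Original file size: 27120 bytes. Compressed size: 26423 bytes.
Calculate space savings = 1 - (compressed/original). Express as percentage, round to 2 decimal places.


ratio = compressed/original = 26423/27120 = 0.974299
savings = 1 - ratio = 1 - 0.974299 = 0.025701
as a percentage: 0.025701 * 100 = 2.57%

Space savings = 1 - 26423/27120 = 2.57%


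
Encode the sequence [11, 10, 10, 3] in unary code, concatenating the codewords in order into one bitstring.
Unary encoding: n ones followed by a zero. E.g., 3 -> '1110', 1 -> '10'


Encode each number as n ones followed by a terminating 0:
  11 -> 111111111110 (12 bits)
  10 -> 11111111110 (11 bits)
  10 -> 11111111110 (11 bits)
  3 -> 1110 (4 bits)
Total length = 12 + 11 + 11 + 4 = 38 bits.

Unary([11, 10, 10, 3]) = 11111111111011111111110111111111101110 (38 bits)


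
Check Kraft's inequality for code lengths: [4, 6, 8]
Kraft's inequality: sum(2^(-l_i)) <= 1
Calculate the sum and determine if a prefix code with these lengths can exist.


Sum = 2^(-4) + 2^(-6) + 2^(-8)
    = 0.0625 + 0.015625 + 0.00390625
    = 21/256 = 0.08203125
Since 0.08203125 <= 1, Kraft's inequality IS satisfied.
A prefix code with these lengths CAN exist.

Kraft sum = 0.08203125. Satisfied.


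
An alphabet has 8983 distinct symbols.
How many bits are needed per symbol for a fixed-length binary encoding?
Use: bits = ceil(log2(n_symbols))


log2(8983) = 13.133
Bracket: 2^13 = 8192 < 8983 <= 2^14 = 16384
So ceil(log2(8983)) = 14

bits = ceil(log2(8983)) = ceil(13.133) = 14 bits


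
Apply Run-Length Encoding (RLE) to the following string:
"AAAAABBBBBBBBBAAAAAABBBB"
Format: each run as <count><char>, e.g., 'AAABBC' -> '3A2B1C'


Scanning runs left to right:
  i=0: run of 'A' x 5 -> '5A'
  i=5: run of 'B' x 9 -> '9B'
  i=14: run of 'A' x 6 -> '6A'
  i=20: run of 'B' x 4 -> '4B'

RLE = 5A9B6A4B


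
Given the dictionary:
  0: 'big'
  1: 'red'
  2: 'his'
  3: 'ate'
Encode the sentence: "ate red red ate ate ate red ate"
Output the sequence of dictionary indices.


Look up each word in the dictionary:
  'ate' -> 3
  'red' -> 1
  'red' -> 1
  'ate' -> 3
  'ate' -> 3
  'ate' -> 3
  'red' -> 1
  'ate' -> 3

Encoded: [3, 1, 1, 3, 3, 3, 1, 3]


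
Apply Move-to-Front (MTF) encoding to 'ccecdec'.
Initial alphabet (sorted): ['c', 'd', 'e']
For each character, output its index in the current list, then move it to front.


MTF encoding:
'c': index 0 in ['c', 'd', 'e'] -> ['c', 'd', 'e']
'c': index 0 in ['c', 'd', 'e'] -> ['c', 'd', 'e']
'e': index 2 in ['c', 'd', 'e'] -> ['e', 'c', 'd']
'c': index 1 in ['e', 'c', 'd'] -> ['c', 'e', 'd']
'd': index 2 in ['c', 'e', 'd'] -> ['d', 'c', 'e']
'e': index 2 in ['d', 'c', 'e'] -> ['e', 'd', 'c']
'c': index 2 in ['e', 'd', 'c'] -> ['c', 'e', 'd']


Output: [0, 0, 2, 1, 2, 2, 2]


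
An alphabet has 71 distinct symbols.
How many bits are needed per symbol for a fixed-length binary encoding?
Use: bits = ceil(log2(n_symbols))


log2(71) = 6.1497
Bracket: 2^6 = 64 < 71 <= 2^7 = 128
So ceil(log2(71)) = 7

bits = ceil(log2(71)) = ceil(6.1497) = 7 bits
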